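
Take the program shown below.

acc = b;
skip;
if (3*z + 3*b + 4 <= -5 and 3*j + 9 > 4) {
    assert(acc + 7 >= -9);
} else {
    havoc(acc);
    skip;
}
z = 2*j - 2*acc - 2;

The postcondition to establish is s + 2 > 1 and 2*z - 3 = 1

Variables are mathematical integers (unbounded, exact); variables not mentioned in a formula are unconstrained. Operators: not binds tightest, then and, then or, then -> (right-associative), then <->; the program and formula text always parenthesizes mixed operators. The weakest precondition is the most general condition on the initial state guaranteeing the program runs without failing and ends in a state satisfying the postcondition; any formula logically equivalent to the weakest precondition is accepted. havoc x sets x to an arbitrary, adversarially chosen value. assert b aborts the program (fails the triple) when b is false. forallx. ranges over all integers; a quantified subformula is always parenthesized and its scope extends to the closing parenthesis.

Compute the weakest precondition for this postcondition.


Working backward. After the program, the postcondition s + 2 > 1 and 2*z - 3 = 1 must hold; in canonical form it is s > -1 and 2*z = 4.
Before z := 2*j - 2*acc - 2: s > -1 and 4*j = 4*acc + 8
Then branch requires acc >= -16 and s > -1 and 4*j = 4*acc + 8; else branch requires forall acc_1. (s > -1 and 4*j = 4*acc_1 + 8).
Before the if: ((3*b + 3*z <= -9 and 3*j > -5) -> (acc >= -16 and s > -1 and 4*j = 4*acc + 8)) and ((not (3*b + 3*z <= -9 and 3*j > -5)) -> (forall acc_1. (s > -1 and 4*j = 4*acc_1 + 8)))
Before skip: ((3*b + 3*z <= -9 and 3*j > -5) -> (acc >= -16 and s > -1 and 4*j = 4*acc + 8)) and ((not (3*b + 3*z <= -9 and 3*j > -5)) -> (forall acc_1. (s > -1 and 4*j = 4*acc_1 + 8)))
Before acc := b: ((3*b + 3*z <= -9 and 3*j > -5) -> (b >= -16 and s > -1 and 4*j = 4*b + 8)) and ((not (3*b + 3*z <= -9 and 3*j > -5)) -> (forall acc_1. (s > -1 and 4*j = 4*acc_1 + 8)))
Answer: WP = ((3*b + 3*z <= -9 and 3*j > -5) -> (b >= -16 and s > -1 and 4*j = 4*b + 8)) and ((not (3*b + 3*z <= -9 and 3*j > -5)) -> (forall acc_1. (s > -1 and 4*j = 4*acc_1 + 8)))


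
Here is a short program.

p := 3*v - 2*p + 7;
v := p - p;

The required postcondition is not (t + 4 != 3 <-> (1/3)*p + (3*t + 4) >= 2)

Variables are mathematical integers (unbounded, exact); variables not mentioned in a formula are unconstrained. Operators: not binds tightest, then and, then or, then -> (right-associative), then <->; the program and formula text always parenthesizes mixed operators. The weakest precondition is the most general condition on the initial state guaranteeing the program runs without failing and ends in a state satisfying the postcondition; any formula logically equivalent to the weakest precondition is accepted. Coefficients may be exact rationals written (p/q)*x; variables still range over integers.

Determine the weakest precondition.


Working backward. After the program, the postcondition not (t + 4 != 3 <-> (1/3)*p + (3*t + 4) >= 2) must hold; in canonical form it is not (t != -1 <-> (1/3)*p + 3*t >= -2).
Before v := p - p: not (t != -1 <-> (1/3)*p + 3*t >= -2)
Before p := 3*v - 2*p + 7: not (t != -1 <-> 3*t + v >= (2/3)*p - 13/3)
Answer: WP = not (t != -1 <-> 3*t + v >= (2/3)*p - 13/3)


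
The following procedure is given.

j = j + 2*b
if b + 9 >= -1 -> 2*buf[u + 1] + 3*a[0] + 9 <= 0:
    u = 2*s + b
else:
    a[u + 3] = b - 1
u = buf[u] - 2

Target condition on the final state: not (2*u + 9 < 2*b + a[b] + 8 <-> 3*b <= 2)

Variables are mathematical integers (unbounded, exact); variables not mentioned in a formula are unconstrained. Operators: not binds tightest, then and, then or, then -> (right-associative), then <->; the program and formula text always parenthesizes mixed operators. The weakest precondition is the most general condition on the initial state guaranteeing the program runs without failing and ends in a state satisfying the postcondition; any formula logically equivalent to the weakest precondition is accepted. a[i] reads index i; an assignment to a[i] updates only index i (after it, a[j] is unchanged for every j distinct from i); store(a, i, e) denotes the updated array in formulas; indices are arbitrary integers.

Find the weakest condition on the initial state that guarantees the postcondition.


Working backward. After the program, the postcondition not (2*u + 9 < 2*b + a[b] + 8 <-> 3*b <= 2) must hold; in canonical form it is not (2*u < a[b] + 2*b - 1 <-> 3*b <= 2).
Before u := buf[u] - 2: not (2*buf[u] < a[b] + 2*b + 3 <-> 3*b <= 2)
Then branch requires not (2*buf[b + 2*s] < a[b] + 2*b + 3 <-> 3*b <= 2); else branch requires not (2*buf[u] < store(a, u + 3, b - 1)[b] + 2*b + 3 <-> 3*b <= 2).
Before the if: ((b >= -10 -> 3*a[0] + 2*buf[u + 1] <= -9) -> (not (2*buf[b + 2*s] < a[b] + 2*b + 3 <-> 3*b <= 2))) and ((not (b >= -10 -> 3*a[0] + 2*buf[u + 1] <= -9)) -> (not (2*buf[u] < store(a, u + 3, b - 1)[b] + 2*b + 3 <-> 3*b <= 2)))
Before j := j + 2*b: ((b >= -10 -> 3*a[0] + 2*buf[u + 1] <= -9) -> (not (2*buf[b + 2*s] < a[b] + 2*b + 3 <-> 3*b <= 2))) and ((not (b >= -10 -> 3*a[0] + 2*buf[u + 1] <= -9)) -> (not (2*buf[u] < store(a, u + 3, b - 1)[b] + 2*b + 3 <-> 3*b <= 2)))
Answer: WP = ((b >= -10 -> 3*a[0] + 2*buf[u + 1] <= -9) -> (not (2*buf[b + 2*s] < a[b] + 2*b + 3 <-> 3*b <= 2))) and ((not (b >= -10 -> 3*a[0] + 2*buf[u + 1] <= -9)) -> (not (2*buf[u] < store(a, u + 3, b - 1)[b] + 2*b + 3 <-> 3*b <= 2)))


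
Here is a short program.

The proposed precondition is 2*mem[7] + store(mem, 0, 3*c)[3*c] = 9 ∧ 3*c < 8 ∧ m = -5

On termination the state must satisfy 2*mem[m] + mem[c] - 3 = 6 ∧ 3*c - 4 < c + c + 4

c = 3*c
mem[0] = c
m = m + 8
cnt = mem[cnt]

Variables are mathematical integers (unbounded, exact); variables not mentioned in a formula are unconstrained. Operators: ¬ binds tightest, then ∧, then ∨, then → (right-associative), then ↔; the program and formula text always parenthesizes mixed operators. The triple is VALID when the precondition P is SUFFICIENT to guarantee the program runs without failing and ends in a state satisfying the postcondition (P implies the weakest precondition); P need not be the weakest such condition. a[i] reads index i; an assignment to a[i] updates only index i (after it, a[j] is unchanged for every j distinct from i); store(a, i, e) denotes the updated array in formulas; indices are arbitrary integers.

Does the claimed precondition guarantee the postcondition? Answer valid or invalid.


Working backward. After the program, the postcondition 2*mem[m] + mem[c] - 3 = 6 ∧ 3*c - 4 < c + c + 4 must hold; in canonical form it is mem[c] + 2*mem[m] = 9 ∧ c < 8.
Before cnt := mem[cnt]: mem[c] + 2*mem[m] = 9 ∧ c < 8
Before m := m + 8: 2*mem[m + 8] + mem[c] = 9 ∧ c < 8
Before mem[0] := c: 2*store(mem, 0, c)[m + 8] + store(mem, 0, c)[c] = 9 ∧ c < 8
Before c := 3*c: 2*store(mem, 0, 3*c)[m + 8] + store(mem, 0, 3*c)[3*c] = 9 ∧ 3*c < 8
The weakest precondition is 2*store(mem, 0, 3*c)[m + 8] + store(mem, 0, 3*c)[3*c] = 9 ∧ 3*c < 8.
Check whether 2*mem[7] + store(mem, 0, 3*c)[3*c] = 9 ∧ 3*c < 8 ∧ m = -5 implies it.
Countermodel: at the initial state c = -1, m = -5, mem = {[-3] = -1, [0] = 2, [3] = -30152, [7] = 5, elsewhere 2}, the precondition holds but the weakest precondition fails.
Answer: invalid


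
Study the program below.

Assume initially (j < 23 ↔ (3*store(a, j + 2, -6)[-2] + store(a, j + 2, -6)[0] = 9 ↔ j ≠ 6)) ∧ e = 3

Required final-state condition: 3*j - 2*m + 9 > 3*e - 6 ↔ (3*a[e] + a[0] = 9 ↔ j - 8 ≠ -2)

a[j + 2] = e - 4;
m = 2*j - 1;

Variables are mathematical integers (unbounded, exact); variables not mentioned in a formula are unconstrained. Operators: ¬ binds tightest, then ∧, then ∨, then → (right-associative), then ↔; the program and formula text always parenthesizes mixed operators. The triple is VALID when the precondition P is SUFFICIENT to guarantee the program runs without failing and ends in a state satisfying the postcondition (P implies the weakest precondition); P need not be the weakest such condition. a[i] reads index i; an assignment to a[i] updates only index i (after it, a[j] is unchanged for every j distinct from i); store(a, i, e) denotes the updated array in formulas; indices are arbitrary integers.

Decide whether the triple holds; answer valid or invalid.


Working backward. After the program, the postcondition 3*j - 2*m + 9 > 3*e - 6 ↔ (3*a[e] + a[0] = 9 ↔ j - 8 ≠ -2) must hold; in canonical form it is 3*j > 3*e + 2*m - 15 ↔ (a[0] + 3*a[e] = 9 ↔ j ≠ 6).
Before m := 2*j - 1: 3*e + j < 17 ↔ (a[0] + 3*a[e] = 9 ↔ j ≠ 6)
Before a[j + 2] := e - 4: 3*e + j < 17 ↔ (store(a, j + 2, e - 4)[0] + 3*store(a, j + 2, e - 4)[e] = 9 ↔ j ≠ 6)
The weakest precondition is 3*e + j < 17 ↔ (store(a, j + 2, e - 4)[0] + 3*store(a, j + 2, e - 4)[e] = 9 ↔ j ≠ 6).
Check whether (j < 23 ↔ (3*store(a, j + 2, -6)[-2] + store(a, j + 2, -6)[0] = 9 ↔ j ≠ 6)) ∧ e = 3 implies it.
Countermodel: at the initial state a = {[-2] = -30149, [0] = 90456, [3] = -30149, [10] = 4, elsewhere 4}, e = 3, j = 8, the precondition holds but the weakest precondition fails.
Answer: invalid


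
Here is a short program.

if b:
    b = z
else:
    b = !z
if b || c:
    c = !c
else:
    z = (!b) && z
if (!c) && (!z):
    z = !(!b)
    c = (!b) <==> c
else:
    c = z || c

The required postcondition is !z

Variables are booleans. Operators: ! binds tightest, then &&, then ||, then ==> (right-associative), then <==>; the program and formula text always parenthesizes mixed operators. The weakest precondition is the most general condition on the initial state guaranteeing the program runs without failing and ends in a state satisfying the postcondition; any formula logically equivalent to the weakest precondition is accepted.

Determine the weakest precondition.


Working backward. After the program, !z must hold.
Then branch requires !b; else branch requires !z.
Before the if: (((!c) && (!z)) ==> (!b)) && ((!((!c) && (!z))) ==> (!z))
Then branch requires ((c && (!z)) ==> (!b)) && ((!(c && (!z))) ==> (!z)); else branch requires (((!c) && (!((!b) && z))) ==> (!b)) && ((!((!c) && (!((!b) && z)))) ==> (!((!b) && z))).
Before the if: ((b || c) ==> (((c && (!z)) ==> (!b)) && ((!(c && (!z))) ==> (!z)))) && ((!(b || c)) ==> ((((!c) && (!((!b) && z))) ==> (!b)) && ((!((!c) && (!((!b) && z)))) ==> (!((!b) && z)))))
Then branch requires ((z || c) ==> (((c && (!z)) ==> (!z)) && ((!(c && (!z))) ==> (!z)))) && ((!(z || c)) ==> ((!c) ==> (!z))); else branch requires (((!z) || c) ==> (((c && (!z)) ==> z) && ((!(c && (!z))) ==> (!z)))) && ((!((!z) || c)) ==> ((((!c) && (!z)) ==> z) && ((!((!c) && (!z))) ==> (!z)))).
Before the if: (b ==> (((z || c) ==> (((c && (!z)) ==> (!z)) && ((!(c && (!z))) ==> (!z)))) && ((!(z || c)) ==> ((!c) ==> (!z))))) && ((!b) ==> ((((!z) || c) ==> (((c && (!z)) ==> z) && ((!(c && (!z))) ==> (!z)))) && ((!((!z) || c)) ==> ((((!c) && (!z)) ==> z) && ((!((!c) && (!z))) ==> (!z))))))
Answer: WP = (b ==> (((z || c) ==> (((c && (!z)) ==> (!z)) && ((!(c && (!z))) ==> (!z)))) && ((!(z || c)) ==> ((!c) ==> (!z))))) && ((!b) ==> ((((!z) || c) ==> (((c && (!z)) ==> z) && ((!(c && (!z))) ==> (!z)))) && ((!((!z) || c)) ==> ((((!c) && (!z)) ==> z) && ((!((!c) && (!z))) ==> (!z))))))


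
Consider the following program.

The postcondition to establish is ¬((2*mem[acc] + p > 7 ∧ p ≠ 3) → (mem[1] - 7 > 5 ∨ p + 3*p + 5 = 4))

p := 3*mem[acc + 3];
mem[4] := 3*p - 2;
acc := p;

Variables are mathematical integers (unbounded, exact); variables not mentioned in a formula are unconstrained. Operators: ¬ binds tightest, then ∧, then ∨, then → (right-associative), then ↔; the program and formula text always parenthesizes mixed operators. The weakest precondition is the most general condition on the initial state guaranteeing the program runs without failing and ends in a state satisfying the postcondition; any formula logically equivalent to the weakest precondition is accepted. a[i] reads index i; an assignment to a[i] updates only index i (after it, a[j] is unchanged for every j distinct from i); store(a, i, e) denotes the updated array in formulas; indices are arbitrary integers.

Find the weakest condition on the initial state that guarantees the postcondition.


Working backward. After the program, the postcondition ¬((2*mem[acc] + p > 7 ∧ p ≠ 3) → (mem[1] - 7 > 5 ∨ p + 3*p + 5 = 4)) must hold; in canonical form it is ¬((2*mem[acc] + p > 7 ∧ p ≠ 3) → (mem[1] > 12 ∨ 4*p = -1)).
Before acc := p: ¬((2*mem[p] + p > 7 ∧ p ≠ 3) → (mem[1] > 12 ∨ 4*p = -1))
Before mem[4] := 3*p - 2: ¬((2*store(mem, 4, 3*p - 2)[p] + p > 7 ∧ p ≠ 3) → (mem[1] > 12 ∨ 4*p = -1))
Before p := 3*mem[acc + 3]: ¬((3*mem[acc + 3] + 2*store(mem, 4, 9*mem[acc + 3] - 2)[3*mem[acc + 3]] > 7 ∧ 3*mem[acc + 3] ≠ 3) → (mem[1] > 12 ∨ 12*mem[acc + 3] = -1))
Answer: WP = ¬((3*mem[acc + 3] + 2*store(mem, 4, 9*mem[acc + 3] - 2)[3*mem[acc + 3]] > 7 ∧ 3*mem[acc + 3] ≠ 3) → (mem[1] > 12 ∨ 12*mem[acc + 3] = -1))


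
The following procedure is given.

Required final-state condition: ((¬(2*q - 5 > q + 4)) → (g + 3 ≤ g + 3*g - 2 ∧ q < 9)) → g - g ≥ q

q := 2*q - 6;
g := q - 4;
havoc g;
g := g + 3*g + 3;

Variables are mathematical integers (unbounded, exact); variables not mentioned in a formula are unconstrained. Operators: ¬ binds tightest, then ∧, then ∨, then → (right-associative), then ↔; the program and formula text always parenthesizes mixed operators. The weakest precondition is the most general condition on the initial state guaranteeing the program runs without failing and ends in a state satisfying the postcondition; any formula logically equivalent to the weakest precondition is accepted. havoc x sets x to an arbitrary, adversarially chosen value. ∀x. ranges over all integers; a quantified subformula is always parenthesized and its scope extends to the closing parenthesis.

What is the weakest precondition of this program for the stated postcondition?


Working backward. After the program, the postcondition ((¬(2*q - 5 > q + 4)) → (g + 3 ≤ g + 3*g - 2 ∧ q < 9)) → g - g ≥ q must hold; in canonical form it is ((¬(q > 9)) → (3*g ≥ 5 ∧ q < 9)) → q ≤ 0.
Before g := g + 3*g + 3: ((¬(q > 9)) → (12*g ≥ -4 ∧ q < 9)) → q ≤ 0
Before havoc g: ∀g_1. (((¬(q > 9)) → (12*g_1 ≥ -4 ∧ q < 9)) → q ≤ 0)
Before g := q - 4: ∀g_1. (((¬(q > 9)) → (12*g_1 ≥ -4 ∧ q < 9)) → q ≤ 0)
Before q := 2*q - 6: ∀g_1. (((¬(2*q > 15)) → (12*g_1 ≥ -4 ∧ 2*q < 15)) → 2*q ≤ 6)
Answer: WP = ∀g_1. (((¬(2*q > 15)) → (12*g_1 ≥ -4 ∧ 2*q < 15)) → 2*q ≤ 6)


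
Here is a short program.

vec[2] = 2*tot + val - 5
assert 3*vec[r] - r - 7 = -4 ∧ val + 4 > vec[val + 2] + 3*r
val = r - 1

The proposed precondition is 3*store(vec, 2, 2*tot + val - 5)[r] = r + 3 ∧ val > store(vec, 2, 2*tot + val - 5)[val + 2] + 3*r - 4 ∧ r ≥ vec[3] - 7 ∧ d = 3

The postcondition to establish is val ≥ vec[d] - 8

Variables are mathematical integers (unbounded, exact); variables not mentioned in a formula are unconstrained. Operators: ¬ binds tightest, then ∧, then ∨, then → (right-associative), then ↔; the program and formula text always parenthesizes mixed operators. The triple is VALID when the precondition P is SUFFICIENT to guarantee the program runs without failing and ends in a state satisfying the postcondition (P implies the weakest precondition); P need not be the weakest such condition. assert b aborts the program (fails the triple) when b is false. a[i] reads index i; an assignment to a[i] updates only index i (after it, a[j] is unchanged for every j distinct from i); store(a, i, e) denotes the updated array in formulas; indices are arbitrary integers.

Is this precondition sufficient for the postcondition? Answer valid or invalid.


Working backward. After the program, val ≥ vec[d] - 8 must hold.
Before val := r - 1: r ≥ vec[d] - 7
Before assert 3*vec[r] - r - 7 = -4 ∧ val + 4 > vec[val + 2] + 3*r: 3*vec[r] = r + 3 ∧ val > vec[val + 2] + 3*r - 4 ∧ r ≥ vec[d] - 7
Before vec[2] := 2*tot + val - 5: 3*store(vec, 2, 2*tot + val - 5)[r] = r + 3 ∧ val > store(vec, 2, 2*tot + val - 5)[val + 2] + 3*r - 4 ∧ r ≥ store(vec, 2, 2*tot + val - 5)[d] - 7
The weakest precondition is 3*store(vec, 2, 2*tot + val - 5)[r] = r + 3 ∧ val > store(vec, 2, 2*tot + val - 5)[val + 2] + 3*r - 4 ∧ r ≥ store(vec, 2, 2*tot + val - 5)[d] - 7.
Check whether 3*store(vec, 2, 2*tot + val - 5)[r] = r + 3 ∧ val > store(vec, 2, 2*tot + val - 5)[val + 2] + 3*r - 4 ∧ r ≥ vec[3] - 7 ∧ d = 3 implies it.
Every state satisfying the precondition satisfies the weakest precondition: the implication holds.
Answer: valid


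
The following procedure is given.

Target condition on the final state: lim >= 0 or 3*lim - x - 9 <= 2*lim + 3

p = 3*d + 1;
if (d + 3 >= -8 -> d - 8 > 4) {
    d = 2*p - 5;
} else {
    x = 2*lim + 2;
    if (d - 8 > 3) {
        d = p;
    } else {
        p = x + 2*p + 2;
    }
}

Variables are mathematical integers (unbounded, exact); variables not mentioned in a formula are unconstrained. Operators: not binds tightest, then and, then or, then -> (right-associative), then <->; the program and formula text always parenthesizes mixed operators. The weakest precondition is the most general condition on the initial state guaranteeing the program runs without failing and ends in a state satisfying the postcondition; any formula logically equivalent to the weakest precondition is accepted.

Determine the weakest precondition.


Working backward. After the program, the postcondition lim >= 0 or 3*lim - x - 9 <= 2*lim + 3 must hold; in canonical form it is lim >= 0 or lim <= x + 12.
Then branch requires lim >= 0 or lim <= x + 12; else branch requires (d > 11 -> (lim >= 0 or lim >= -14)) and ((not (d > 11)) -> (lim >= 0 or lim >= -14)).
Before the if: ((d >= -11 -> d > 12) -> (lim >= 0 or lim <= x + 12)) and ((not (d >= -11 -> d > 12)) -> ((d > 11 -> (lim >= 0 or lim >= -14)) and ((not (d > 11)) -> (lim >= 0 or lim >= -14))))
Before p := 3*d + 1: ((d >= -11 -> d > 12) -> (lim >= 0 or lim <= x + 12)) and ((not (d >= -11 -> d > 12)) -> ((d > 11 -> (lim >= 0 or lim >= -14)) and ((not (d > 11)) -> (lim >= 0 or lim >= -14))))
Answer: WP = ((d >= -11 -> d > 12) -> (lim >= 0 or lim <= x + 12)) and ((not (d >= -11 -> d > 12)) -> ((d > 11 -> (lim >= 0 or lim >= -14)) and ((not (d > 11)) -> (lim >= 0 or lim >= -14))))


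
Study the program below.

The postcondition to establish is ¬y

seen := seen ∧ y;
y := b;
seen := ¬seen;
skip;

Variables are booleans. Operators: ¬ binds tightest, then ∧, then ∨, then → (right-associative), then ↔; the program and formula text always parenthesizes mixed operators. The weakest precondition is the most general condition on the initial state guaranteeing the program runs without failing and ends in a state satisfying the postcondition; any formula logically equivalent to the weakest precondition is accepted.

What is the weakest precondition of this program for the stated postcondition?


Working backward. After the program, ¬y must hold.
Before skip: ¬y
Before seen := ¬seen: ¬y
Before y := b: ¬b
Before seen := seen ∧ y: ¬b
Answer: WP = ¬b


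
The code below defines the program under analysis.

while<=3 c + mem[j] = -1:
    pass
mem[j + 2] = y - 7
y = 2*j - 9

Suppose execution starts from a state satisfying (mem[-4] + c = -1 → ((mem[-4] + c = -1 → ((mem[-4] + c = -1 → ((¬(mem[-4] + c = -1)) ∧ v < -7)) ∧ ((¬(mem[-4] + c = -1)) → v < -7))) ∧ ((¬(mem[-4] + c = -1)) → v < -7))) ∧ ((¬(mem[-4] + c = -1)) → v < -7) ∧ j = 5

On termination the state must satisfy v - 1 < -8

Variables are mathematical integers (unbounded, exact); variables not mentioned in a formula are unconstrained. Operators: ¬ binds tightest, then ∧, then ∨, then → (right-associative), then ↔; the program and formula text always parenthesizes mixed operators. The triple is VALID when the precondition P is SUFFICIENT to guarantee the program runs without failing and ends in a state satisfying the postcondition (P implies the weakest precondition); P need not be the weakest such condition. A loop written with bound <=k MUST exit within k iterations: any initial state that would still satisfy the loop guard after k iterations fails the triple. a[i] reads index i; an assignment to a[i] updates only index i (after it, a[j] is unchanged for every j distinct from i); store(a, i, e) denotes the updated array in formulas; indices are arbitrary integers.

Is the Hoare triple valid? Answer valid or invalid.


Working backward. After the program, the postcondition v - 1 < -8 must hold; in canonical form it is v < -7.
Before y := 2*j - 9: v < -7
Before mem[j + 2] := y - 7: v < -7
Before the loop (bound <=3), unroll the exhaustion recursion (WP_0 = exit-now case; WP_j = one more guarded iteration, up to j = 3):
  WP_0: (¬(mem[j] + c = -1)) ∧ v < -7
  WP_1: (mem[j] + c = -1 → ((¬(mem[j] + c = -1)) ∧ v < -7)) ∧ ((¬(mem[j] + c = -1)) → v < -7)
  WP_2: (mem[j] + c = -1 → ((mem[j] + c = -1 → ((¬(mem[j] + c = -1)) ∧ v < -7)) ∧ ((¬(mem[j] + c = -1)) → v < -7))) ∧ ((¬(mem[j] + c = -1)) → v < -7)
  WP_3: (mem[j] + c = -1 → ((mem[j] + c = -1 → ((mem[j] + c = -1 → ((¬(mem[j] + c = -1)) ∧ v < -7)) ∧ ((¬(mem[j] + c = -1)) → v < -7))) ∧ ((¬(mem[j] + c = -1)) → v < -7))) ∧ ((¬(mem[j] + c = -1)) → v < -7)
So before the loop: (mem[j] + c = -1 → ((mem[j] + c = -1 → ((mem[j] + c = -1 → ((¬(mem[j] + c = -1)) ∧ v < -7)) ∧ ((¬(mem[j] + c = -1)) → v < -7))) ∧ ((¬(mem[j] + c = -1)) → v < -7))) ∧ ((¬(mem[j] + c = -1)) → v < -7)
The weakest precondition is (mem[j] + c = -1 → ((mem[j] + c = -1 → ((mem[j] + c = -1 → ((¬(mem[j] + c = -1)) ∧ v < -7)) ∧ ((¬(mem[j] + c = -1)) → v < -7))) ∧ ((¬(mem[j] + c = -1)) → v < -7))) ∧ ((¬(mem[j] + c = -1)) → v < -7).
Check whether (mem[-4] + c = -1 → ((mem[-4] + c = -1 → ((mem[-4] + c = -1 → ((¬(mem[-4] + c = -1)) ∧ v < -7)) ∧ ((¬(mem[-4] + c = -1)) → v < -7))) ∧ ((¬(mem[-4] + c = -1)) → v < -7))) ∧ ((¬(mem[-4] + c = -1)) → v < -7) ∧ j = 5 implies it.
Countermodel: at the initial state c = 0, j = 5, mem = {[-4] = 0, [5] = -1, elsewhere 0}, v = -8, the precondition holds but the weakest precondition fails.
Answer: invalid


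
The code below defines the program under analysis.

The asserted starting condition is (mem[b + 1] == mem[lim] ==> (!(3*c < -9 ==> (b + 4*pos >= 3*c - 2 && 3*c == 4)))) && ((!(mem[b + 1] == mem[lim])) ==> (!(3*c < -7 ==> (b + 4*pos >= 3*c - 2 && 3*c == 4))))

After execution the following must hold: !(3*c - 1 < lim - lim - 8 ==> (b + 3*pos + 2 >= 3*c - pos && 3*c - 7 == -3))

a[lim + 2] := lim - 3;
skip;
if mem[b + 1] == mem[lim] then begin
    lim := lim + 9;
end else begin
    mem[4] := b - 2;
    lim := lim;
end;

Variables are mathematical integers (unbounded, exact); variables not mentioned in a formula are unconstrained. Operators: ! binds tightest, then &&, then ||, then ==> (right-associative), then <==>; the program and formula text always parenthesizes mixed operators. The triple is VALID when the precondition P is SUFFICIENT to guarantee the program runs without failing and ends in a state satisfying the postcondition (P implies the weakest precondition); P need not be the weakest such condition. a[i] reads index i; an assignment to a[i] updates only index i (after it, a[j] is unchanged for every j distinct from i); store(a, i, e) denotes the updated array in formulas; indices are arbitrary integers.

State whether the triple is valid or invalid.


Working backward. After the program, the postcondition !(3*c - 1 < lim - lim - 8 ==> (b + 3*pos + 2 >= 3*c - pos && 3*c - 7 == -3)) must hold; in canonical form it is !(3*c < -7 ==> (b + 4*pos >= 3*c - 2 && 3*c == 4)).
Then branch requires !(3*c < -7 ==> (b + 4*pos >= 3*c - 2 && 3*c == 4)); else branch requires !(3*c < -7 ==> (b + 4*pos >= 3*c - 2 && 3*c == 4)).
Before the if: (mem[b + 1] == mem[lim] ==> (!(3*c < -7 ==> (b + 4*pos >= 3*c - 2 && 3*c == 4)))) && ((!(mem[b + 1] == mem[lim])) ==> (!(3*c < -7 ==> (b + 4*pos >= 3*c - 2 && 3*c == 4))))
Before skip: (mem[b + 1] == mem[lim] ==> (!(3*c < -7 ==> (b + 4*pos >= 3*c - 2 && 3*c == 4)))) && ((!(mem[b + 1] == mem[lim])) ==> (!(3*c < -7 ==> (b + 4*pos >= 3*c - 2 && 3*c == 4))))
Before a[lim + 2] := lim - 3: (mem[b + 1] == mem[lim] ==> (!(3*c < -7 ==> (b + 4*pos >= 3*c - 2 && 3*c == 4)))) && ((!(mem[b + 1] == mem[lim])) ==> (!(3*c < -7 ==> (b + 4*pos >= 3*c - 2 && 3*c == 4))))
The weakest precondition is (mem[b + 1] == mem[lim] ==> (!(3*c < -7 ==> (b + 4*pos >= 3*c - 2 && 3*c == 4)))) && ((!(mem[b + 1] == mem[lim])) ==> (!(3*c < -7 ==> (b + 4*pos >= 3*c - 2 && 3*c == 4)))).
Check whether (mem[b + 1] == mem[lim] ==> (!(3*c < -9 ==> (b + 4*pos >= 3*c - 2 && 3*c == 4)))) && ((!(mem[b + 1] == mem[lim])) ==> (!(3*c < -7 ==> (b + 4*pos >= 3*c - 2 && 3*c == 4)))) implies it.
Every state satisfying the precondition satisfies the weakest precondition: the implication holds.
Answer: valid


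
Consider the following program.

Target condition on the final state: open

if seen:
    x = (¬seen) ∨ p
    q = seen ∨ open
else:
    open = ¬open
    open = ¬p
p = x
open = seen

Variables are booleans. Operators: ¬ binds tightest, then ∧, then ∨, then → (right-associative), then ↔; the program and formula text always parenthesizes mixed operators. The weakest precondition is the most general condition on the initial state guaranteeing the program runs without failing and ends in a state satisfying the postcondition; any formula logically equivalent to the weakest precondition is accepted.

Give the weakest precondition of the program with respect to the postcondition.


Working backward. After the program, open must hold.
Before open := seen: seen
Before p := x: seen
Then branch requires seen; else branch requires seen.
Before the if: (¬seen) → seen
Answer: WP = (¬seen) → seen


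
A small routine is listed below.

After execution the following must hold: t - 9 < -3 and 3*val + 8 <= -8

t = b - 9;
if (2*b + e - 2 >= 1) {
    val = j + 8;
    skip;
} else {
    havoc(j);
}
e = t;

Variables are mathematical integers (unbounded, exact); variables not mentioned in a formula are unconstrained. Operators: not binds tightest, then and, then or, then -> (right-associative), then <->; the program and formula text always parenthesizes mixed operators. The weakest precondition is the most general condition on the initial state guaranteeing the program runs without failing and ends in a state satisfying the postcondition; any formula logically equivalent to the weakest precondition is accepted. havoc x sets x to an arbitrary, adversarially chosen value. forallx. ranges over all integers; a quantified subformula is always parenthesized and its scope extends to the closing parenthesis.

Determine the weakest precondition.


Working backward. After the program, the postcondition t - 9 < -3 and 3*val + 8 <= -8 must hold; in canonical form it is t < 6 and 3*val <= -16.
Before e := t: t < 6 and 3*val <= -16
Then branch requires t < 6 and 3*j <= -40; else branch requires t < 6 and 3*val <= -16.
Before the if: (2*b + e >= 3 -> (t < 6 and 3*j <= -40)) and ((not (2*b + e >= 3)) -> (t < 6 and 3*val <= -16))
Before t := b - 9: (2*b + e >= 3 -> (b < 15 and 3*j <= -40)) and ((not (2*b + e >= 3)) -> (b < 15 and 3*val <= -16))
Answer: WP = (2*b + e >= 3 -> (b < 15 and 3*j <= -40)) and ((not (2*b + e >= 3)) -> (b < 15 and 3*val <= -16))


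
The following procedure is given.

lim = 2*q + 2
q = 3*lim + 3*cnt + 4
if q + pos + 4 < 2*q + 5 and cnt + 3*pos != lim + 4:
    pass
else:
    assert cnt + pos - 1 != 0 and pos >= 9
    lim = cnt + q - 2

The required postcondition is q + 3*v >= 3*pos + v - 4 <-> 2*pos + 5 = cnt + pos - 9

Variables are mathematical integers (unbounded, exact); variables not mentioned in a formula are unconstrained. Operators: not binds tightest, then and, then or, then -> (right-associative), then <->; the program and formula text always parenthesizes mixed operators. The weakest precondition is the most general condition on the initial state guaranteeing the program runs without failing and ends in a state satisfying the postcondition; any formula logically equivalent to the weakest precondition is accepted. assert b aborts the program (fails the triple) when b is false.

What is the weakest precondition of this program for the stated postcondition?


Working backward. After the program, the postcondition q + 3*v >= 3*pos + v - 4 <-> 2*pos + 5 = cnt + pos - 9 must hold; in canonical form it is q + 2*v >= 3*pos - 4 <-> pos = cnt - 14.
Then branch requires q + 2*v >= 3*pos - 4 <-> pos = cnt - 14; else branch requires cnt + pos != 1 and pos >= 9 and (q + 2*v >= 3*pos - 4 <-> pos = cnt - 14).
Before the if: ((pos < q + 1 and cnt + 3*pos != lim + 4) -> (q + 2*v >= 3*pos - 4 <-> pos = cnt - 14)) and ((not (pos < q + 1 and cnt + 3*pos != lim + 4)) -> (cnt + pos != 1 and pos >= 9 and (q + 2*v >= 3*pos - 4 <-> pos = cnt - 14)))
Before q := 3*lim + 3*cnt + 4: ((pos < 3*cnt + 3*lim + 5 and cnt + 3*pos != lim + 4) -> (3*cnt + 3*lim + 2*v >= 3*pos - 8 <-> pos = cnt - 14)) and ((not (pos < 3*cnt + 3*lim + 5 and cnt + 3*pos != lim + 4)) -> (cnt + pos != 1 and pos >= 9 and (3*cnt + 3*lim + 2*v >= 3*pos - 8 <-> pos = cnt - 14)))
Before lim := 2*q + 2: ((pos < 3*cnt + 6*q + 11 and cnt + 3*pos != 2*q + 6) -> (3*cnt + 6*q + 2*v >= 3*pos - 14 <-> pos = cnt - 14)) and ((not (pos < 3*cnt + 6*q + 11 and cnt + 3*pos != 2*q + 6)) -> (cnt + pos != 1 and pos >= 9 and (3*cnt + 6*q + 2*v >= 3*pos - 14 <-> pos = cnt - 14)))
Answer: WP = ((pos < 3*cnt + 6*q + 11 and cnt + 3*pos != 2*q + 6) -> (3*cnt + 6*q + 2*v >= 3*pos - 14 <-> pos = cnt - 14)) and ((not (pos < 3*cnt + 6*q + 11 and cnt + 3*pos != 2*q + 6)) -> (cnt + pos != 1 and pos >= 9 and (3*cnt + 6*q + 2*v >= 3*pos - 14 <-> pos = cnt - 14)))


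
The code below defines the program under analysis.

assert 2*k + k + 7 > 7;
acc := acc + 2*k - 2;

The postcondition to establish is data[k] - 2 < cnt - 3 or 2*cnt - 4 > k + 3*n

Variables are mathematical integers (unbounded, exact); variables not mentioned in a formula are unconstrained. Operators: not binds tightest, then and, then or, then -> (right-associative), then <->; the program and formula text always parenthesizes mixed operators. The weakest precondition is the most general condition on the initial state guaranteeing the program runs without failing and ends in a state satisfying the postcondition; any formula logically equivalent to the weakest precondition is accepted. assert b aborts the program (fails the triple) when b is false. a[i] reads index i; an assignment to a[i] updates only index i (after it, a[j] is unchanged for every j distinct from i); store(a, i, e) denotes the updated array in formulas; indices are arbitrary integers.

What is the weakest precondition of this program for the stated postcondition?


Working backward. After the program, the postcondition data[k] - 2 < cnt - 3 or 2*cnt - 4 > k + 3*n must hold; in canonical form it is data[k] < cnt - 1 or 2*cnt > k + 3*n + 4.
Before acc := acc + 2*k - 2: data[k] < cnt - 1 or 2*cnt > k + 3*n + 4
Before assert 2*k + k + 7 > 7: 3*k > 0 and (data[k] < cnt - 1 or 2*cnt > k + 3*n + 4)
Answer: WP = 3*k > 0 and (data[k] < cnt - 1 or 2*cnt > k + 3*n + 4)


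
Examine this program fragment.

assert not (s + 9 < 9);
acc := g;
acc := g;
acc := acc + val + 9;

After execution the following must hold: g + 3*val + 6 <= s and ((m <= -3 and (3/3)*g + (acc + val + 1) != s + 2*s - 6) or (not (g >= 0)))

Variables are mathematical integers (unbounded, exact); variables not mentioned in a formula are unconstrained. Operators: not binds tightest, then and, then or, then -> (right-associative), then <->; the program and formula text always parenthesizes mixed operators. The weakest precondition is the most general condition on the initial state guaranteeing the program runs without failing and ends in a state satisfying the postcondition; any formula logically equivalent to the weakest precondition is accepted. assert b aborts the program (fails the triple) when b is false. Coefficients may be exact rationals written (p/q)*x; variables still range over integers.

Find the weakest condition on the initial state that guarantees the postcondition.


Working backward. After the program, the postcondition g + 3*val + 6 <= s and ((m <= -3 and (3/3)*g + (acc + val + 1) != s + 2*s - 6) or (not (g >= 0))) must hold; in canonical form it is g + 3*val <= s - 6 and ((m <= -3 and acc + g + val != 3*s - 7) or (not (g >= 0))).
Before acc := acc + val + 9: g + 3*val <= s - 6 and ((m <= -3 and acc + g + 2*val != 3*s - 16) or (not (g >= 0)))
Before acc := g: g + 3*val <= s - 6 and ((m <= -3 and 2*g + 2*val != 3*s - 16) or (not (g >= 0)))
Before acc := g: g + 3*val <= s - 6 and ((m <= -3 and 2*g + 2*val != 3*s - 16) or (not (g >= 0)))
Before assert not (s + 9 < 9): (not (s < 0)) and g + 3*val <= s - 6 and ((m <= -3 and 2*g + 2*val != 3*s - 16) or (not (g >= 0)))
Answer: WP = (not (s < 0)) and g + 3*val <= s - 6 and ((m <= -3 and 2*g + 2*val != 3*s - 16) or (not (g >= 0)))


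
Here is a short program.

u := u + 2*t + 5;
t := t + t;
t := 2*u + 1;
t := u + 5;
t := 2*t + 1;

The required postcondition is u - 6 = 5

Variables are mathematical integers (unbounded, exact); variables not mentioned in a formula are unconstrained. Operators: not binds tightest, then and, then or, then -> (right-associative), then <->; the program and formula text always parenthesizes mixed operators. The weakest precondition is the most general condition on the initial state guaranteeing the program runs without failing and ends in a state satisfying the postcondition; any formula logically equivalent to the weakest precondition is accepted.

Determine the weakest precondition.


Working backward. After the program, the postcondition u - 6 = 5 must hold; in canonical form it is u = 11.
Before t := 2*t + 1: u = 11
Before t := u + 5: u = 11
Before t := 2*u + 1: u = 11
Before t := t + t: u = 11
Before u := u + 2*t + 5: 2*t + u = 6
Answer: WP = 2*t + u = 6


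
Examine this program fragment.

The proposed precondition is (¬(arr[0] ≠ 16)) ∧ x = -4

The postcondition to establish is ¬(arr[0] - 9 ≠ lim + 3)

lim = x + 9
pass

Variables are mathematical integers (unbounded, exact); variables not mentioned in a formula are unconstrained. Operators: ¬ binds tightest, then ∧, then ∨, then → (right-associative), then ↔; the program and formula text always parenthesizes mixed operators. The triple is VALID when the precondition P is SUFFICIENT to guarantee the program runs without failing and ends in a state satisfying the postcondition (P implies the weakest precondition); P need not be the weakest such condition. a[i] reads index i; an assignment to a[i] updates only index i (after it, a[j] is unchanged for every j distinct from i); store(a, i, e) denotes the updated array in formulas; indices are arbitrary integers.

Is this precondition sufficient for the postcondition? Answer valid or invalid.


Working backward. After the program, the postcondition ¬(arr[0] - 9 ≠ lim + 3) must hold; in canonical form it is ¬(arr[0] ≠ lim + 12).
Before skip: ¬(arr[0] ≠ lim + 12)
Before lim := x + 9: ¬(arr[0] ≠ x + 21)
The weakest precondition is ¬(arr[0] ≠ x + 21).
Check whether (¬(arr[0] ≠ 16)) ∧ x = -4 implies it.
Countermodel: at the initial state arr = {[0] = 16, elsewhere 16}, x = -4, the precondition holds but the weakest precondition fails.
Answer: invalid


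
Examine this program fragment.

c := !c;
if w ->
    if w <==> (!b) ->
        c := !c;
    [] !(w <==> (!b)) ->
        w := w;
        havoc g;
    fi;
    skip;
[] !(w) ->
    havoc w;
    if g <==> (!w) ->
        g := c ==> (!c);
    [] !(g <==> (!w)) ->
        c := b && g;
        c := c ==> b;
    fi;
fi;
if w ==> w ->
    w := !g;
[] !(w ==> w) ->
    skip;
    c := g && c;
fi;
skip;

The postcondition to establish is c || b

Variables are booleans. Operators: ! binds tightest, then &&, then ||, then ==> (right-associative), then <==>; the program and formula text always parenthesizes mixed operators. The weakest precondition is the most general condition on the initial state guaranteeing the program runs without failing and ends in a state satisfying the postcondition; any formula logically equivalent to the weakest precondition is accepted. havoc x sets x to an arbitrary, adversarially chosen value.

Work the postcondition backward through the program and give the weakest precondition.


Working backward. After the program, c || b must hold.
Before skip: c || b
Then branch requires c || b; else branch requires (g && c) || b.
Before the if: c || b
Then branch requires ((w <==> (!b)) ==> ((!c) || b)) && ((!(w <==> (!b))) ==> (c || b)); else branch requires ((!g) ==> (c || b)) && (g ==> (((b && g) ==> b) || b)) && (g ==> (c || b)) && ((!g) ==> (((b && g) ==> b) || b)).
Before the if: (w ==> (((w <==> (!b)) ==> ((!c) || b)) && ((!(w <==> (!b))) ==> (c || b)))) && ((!w) ==> (((!g) ==> (c || b)) && (g ==> (((b && g) ==> b) || b)) && (g ==> (c || b)) && ((!g) ==> (((b && g) ==> b) || b))))
Before c := !c: (w ==> (((w <==> (!b)) ==> (c || b)) && ((!(w <==> (!b))) ==> ((!c) || b)))) && ((!w) ==> (((!g) ==> ((!c) || b)) && (g ==> (((b && g) ==> b) || b)) && (g ==> ((!c) || b)) && ((!g) ==> (((b && g) ==> b) || b))))
Answer: WP = (w ==> (((w <==> (!b)) ==> (c || b)) && ((!(w <==> (!b))) ==> ((!c) || b)))) && ((!w) ==> (((!g) ==> ((!c) || b)) && (g ==> (((b && g) ==> b) || b)) && (g ==> ((!c) || b)) && ((!g) ==> (((b && g) ==> b) || b))))


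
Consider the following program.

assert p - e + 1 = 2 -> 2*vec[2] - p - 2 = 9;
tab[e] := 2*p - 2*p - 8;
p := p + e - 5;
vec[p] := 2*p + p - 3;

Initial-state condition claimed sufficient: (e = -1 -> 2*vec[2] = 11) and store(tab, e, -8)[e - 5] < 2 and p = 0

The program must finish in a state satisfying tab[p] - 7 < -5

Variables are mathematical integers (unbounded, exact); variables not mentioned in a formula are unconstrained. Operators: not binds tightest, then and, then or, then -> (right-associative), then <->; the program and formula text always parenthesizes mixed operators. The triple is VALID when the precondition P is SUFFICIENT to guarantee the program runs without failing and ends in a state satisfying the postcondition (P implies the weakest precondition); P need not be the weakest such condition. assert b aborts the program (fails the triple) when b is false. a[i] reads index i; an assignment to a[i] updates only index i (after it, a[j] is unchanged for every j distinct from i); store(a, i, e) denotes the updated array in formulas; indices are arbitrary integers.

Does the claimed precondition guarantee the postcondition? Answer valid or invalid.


Working backward. After the program, the postcondition tab[p] - 7 < -5 must hold; in canonical form it is tab[p] < 2.
Before vec[p] := 2*p + p - 3: tab[p] < 2
Before p := p + e - 5: tab[e + p - 5] < 2
Before tab[e] := 2*p - 2*p - 8: store(tab, e, -8)[e + p - 5] < 2
Before assert p - e + 1 = 2 -> 2*vec[2] - p - 2 = 9: (p = e + 1 -> 2*vec[2] = p + 11) and store(tab, e, -8)[e + p - 5] < 2
The weakest precondition is (p = e + 1 -> 2*vec[2] = p + 11) and store(tab, e, -8)[e + p - 5] < 2.
Check whether (e = -1 -> 2*vec[2] = 11) and store(tab, e, -8)[e - 5] < 2 and p = 0 implies it.
Every state satisfying the precondition satisfies the weakest precondition: the implication holds.
Answer: valid


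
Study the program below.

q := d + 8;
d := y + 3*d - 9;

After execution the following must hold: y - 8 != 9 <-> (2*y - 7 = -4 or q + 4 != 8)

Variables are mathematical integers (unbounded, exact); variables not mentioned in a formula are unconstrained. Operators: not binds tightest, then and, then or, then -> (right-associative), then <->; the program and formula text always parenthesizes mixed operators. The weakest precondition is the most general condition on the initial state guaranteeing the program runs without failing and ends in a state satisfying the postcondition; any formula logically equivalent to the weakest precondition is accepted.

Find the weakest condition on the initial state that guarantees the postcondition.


Working backward. After the program, the postcondition y - 8 != 9 <-> (2*y - 7 = -4 or q + 4 != 8) must hold; in canonical form it is y != 17 <-> (2*y = 3 or q != 4).
Before d := y + 3*d - 9: y != 17 <-> (2*y = 3 or q != 4)
Before q := d + 8: y != 17 <-> (2*y = 3 or d != -4)
Answer: WP = y != 17 <-> (2*y = 3 or d != -4)
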